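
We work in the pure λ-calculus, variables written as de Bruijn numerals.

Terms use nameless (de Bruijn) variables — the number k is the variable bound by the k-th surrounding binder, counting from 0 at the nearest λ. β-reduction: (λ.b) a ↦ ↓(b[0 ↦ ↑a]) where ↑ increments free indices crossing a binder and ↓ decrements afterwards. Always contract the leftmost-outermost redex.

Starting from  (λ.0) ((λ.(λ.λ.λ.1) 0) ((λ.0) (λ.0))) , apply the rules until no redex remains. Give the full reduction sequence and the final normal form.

Answer: normal form = λ.λ.1  (in 3 steps)

Reduction:
  start: (λ.0) ((λ.(λ.λ.λ.1) 0) ((λ.0) (λ.0)))
  →1  (λ.(λ.λ.λ.1) 0) ((λ.0) (λ.0))
  →2  (λ.λ.λ.1) ((λ.0) (λ.0))
  →3  λ.λ.1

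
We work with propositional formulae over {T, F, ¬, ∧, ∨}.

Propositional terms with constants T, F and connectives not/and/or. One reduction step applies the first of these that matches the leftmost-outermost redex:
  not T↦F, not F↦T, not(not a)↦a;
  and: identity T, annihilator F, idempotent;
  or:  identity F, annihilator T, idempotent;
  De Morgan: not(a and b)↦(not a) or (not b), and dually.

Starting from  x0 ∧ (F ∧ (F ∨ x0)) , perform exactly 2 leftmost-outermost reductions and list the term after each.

  start: x0 ∧ (F ∧ (F ∨ x0))
  [1] x0 ∧ F
  [2] F

Answer: after 2 steps: F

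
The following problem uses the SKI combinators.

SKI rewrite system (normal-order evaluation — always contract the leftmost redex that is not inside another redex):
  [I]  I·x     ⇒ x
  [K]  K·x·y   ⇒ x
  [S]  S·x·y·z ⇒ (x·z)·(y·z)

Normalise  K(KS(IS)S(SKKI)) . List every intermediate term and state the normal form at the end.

  start: K(KS(IS)S(SKKI))
  →1  K(SS(SKKI))
  →2  K(SS(KI(KI)))
  →3  K(SSI)

Answer: normal form = K(SSI)  (in 3 steps)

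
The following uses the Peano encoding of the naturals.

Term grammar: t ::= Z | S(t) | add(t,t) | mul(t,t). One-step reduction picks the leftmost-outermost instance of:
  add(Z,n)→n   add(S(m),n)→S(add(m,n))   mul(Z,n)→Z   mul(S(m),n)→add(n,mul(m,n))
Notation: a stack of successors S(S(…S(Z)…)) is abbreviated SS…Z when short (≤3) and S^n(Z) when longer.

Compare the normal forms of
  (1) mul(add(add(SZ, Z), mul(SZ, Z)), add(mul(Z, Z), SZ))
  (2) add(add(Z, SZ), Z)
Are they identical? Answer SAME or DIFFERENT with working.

Term A:
  start: mul(add(add(SZ, Z), mul(SZ, Z)), add(mul(Z, Z), SZ))
  [1] mul(add(S(add(Z, Z)), mul(SZ, Z)), add(mul(Z, Z), SZ))
  [2] mul(S(add(add(Z, Z), mul(SZ, Z))), add(mul(Z, Z), SZ))
  [3] add(add(mul(Z, Z), SZ), mul(add(add(Z, Z), mul(SZ, Z)), add(mul(Z, Z), SZ)))
  [4] add(add(Z, SZ), mul(add(add(Z, Z), mul(SZ, Z)), add(mul(Z, Z), SZ)))
  [5] add(SZ, mul(add(add(Z, Z), mul(SZ, Z)), add(mul(Z, Z), SZ)))
  [6] S(add(Z, mul(add(add(Z, Z), mul(SZ, Z)), add(mul(Z, Z), SZ))))
  [7] S(mul(add(add(Z, Z), mul(SZ, Z)), add(mul(Z, Z), SZ)))
  [8] S(mul(add(Z, mul(SZ, Z)), add(mul(Z, Z), SZ)))
  [9] S(mul(mul(SZ, Z), add(mul(Z, Z), SZ)))
  [10] S(mul(add(Z, mul(Z, Z)), add(mul(Z, Z), SZ)))
  [11] S(mul(mul(Z, Z), add(mul(Z, Z), SZ)))
  [12] S(mul(Z, add(mul(Z, Z), SZ)))
  [13] SZ

Term B:
  start: add(add(Z, SZ), Z)
  [1] add(SZ, Z)
  [2] S(add(Z, Z))
  [3] SZ

Answer: SAME — A ⇓ SZ, B ⇓ SZ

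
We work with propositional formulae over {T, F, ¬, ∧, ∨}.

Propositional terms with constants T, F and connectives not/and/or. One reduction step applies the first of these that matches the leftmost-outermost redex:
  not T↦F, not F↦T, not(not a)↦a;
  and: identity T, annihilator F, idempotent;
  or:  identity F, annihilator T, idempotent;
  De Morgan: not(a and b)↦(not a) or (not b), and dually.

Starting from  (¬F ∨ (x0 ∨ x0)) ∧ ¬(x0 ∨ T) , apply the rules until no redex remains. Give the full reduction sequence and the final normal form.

  start: (¬F ∨ (x0 ∨ x0)) ∧ ¬(x0 ∨ T)
  →1  (T ∨ (x0 ∨ x0)) ∧ ¬(x0 ∨ T)
  →2  T ∧ ¬(x0 ∨ T)
  →3  ¬(x0 ∨ T)
  →4  ¬x0 ∧ ¬T
  →5  ¬x0 ∧ F
  →6  F

Answer: normal form = F  (in 6 steps)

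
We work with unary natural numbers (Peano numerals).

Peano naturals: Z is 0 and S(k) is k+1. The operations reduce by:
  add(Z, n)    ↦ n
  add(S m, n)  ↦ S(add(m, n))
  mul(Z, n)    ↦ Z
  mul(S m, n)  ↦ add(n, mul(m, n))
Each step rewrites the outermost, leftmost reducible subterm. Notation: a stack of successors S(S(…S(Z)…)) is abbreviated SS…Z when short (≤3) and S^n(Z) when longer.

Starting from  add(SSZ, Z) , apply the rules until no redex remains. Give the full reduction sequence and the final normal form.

  start: add(SSZ, Z)
  [1] S(add(SZ, Z))
  [2] S(S(add(Z, Z)))
  [3] SSZ

Answer: normal form = SSZ  (in 3 steps)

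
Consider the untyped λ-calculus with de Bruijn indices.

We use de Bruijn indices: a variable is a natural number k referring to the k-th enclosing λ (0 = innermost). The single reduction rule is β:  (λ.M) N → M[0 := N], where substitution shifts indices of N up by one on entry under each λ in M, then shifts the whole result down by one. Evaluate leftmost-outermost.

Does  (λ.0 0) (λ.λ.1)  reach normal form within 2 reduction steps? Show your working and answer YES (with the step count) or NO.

  start: (λ.0 0) (λ.λ.1)
  →1  (λ.λ.1) (λ.λ.1)
  →2  λ.λ.λ.1

Answer: YES — reaches normal form λ.λ.λ.1 in 2 ≤ 2 steps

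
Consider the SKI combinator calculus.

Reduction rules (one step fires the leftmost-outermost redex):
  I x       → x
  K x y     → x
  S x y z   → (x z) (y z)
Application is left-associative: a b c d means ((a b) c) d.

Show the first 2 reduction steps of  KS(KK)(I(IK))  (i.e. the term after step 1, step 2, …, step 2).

  start: KS(KK)(I(IK))
  →1  S(I(IK))
  →2  S(IK)

Answer: after 2 steps: S(IK)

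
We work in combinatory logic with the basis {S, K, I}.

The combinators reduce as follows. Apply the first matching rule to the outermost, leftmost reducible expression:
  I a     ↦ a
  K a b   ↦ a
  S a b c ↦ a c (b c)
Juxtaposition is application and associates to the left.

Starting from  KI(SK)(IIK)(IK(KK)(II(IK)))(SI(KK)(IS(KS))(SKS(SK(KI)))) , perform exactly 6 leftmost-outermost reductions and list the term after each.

Answer: after 6 steps: K(KK)(II(IK))

Working:
  start: KI(SK)(IIK)(IK(KK)(II(IK)))(SI(KK)(IS(KS))(SKS(SK(KI))))
  →1  I(IIK)(IK(KK)(II(IK)))(SI(KK)(IS(KS))(SKS(SK(KI))))
  →2  IIK(IK(KK)(II(IK)))(SI(KK)(IS(KS))(SKS(SK(KI))))
  →3  IK(IK(KK)(II(IK)))(SI(KK)(IS(KS))(SKS(SK(KI))))
  →4  K(IK(KK)(II(IK)))(SI(KK)(IS(KS))(SKS(SK(KI))))
  →5  IK(KK)(II(IK))
  →6  K(KK)(II(IK))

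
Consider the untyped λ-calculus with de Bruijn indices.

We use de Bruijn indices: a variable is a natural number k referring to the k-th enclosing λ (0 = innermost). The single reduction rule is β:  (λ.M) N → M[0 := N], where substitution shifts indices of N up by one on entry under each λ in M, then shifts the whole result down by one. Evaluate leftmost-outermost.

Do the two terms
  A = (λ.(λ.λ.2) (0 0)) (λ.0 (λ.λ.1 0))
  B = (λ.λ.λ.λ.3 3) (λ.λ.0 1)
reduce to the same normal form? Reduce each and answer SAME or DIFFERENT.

Term A:
  start: (λ.(λ.λ.2) (0 0)) (λ.0 (λ.λ.1 0))
  [1] (λ.λ.λ.0 (λ.λ.1 0)) ((λ.0 (λ.λ.1 0)) (λ.0 (λ.λ.1 0)))
  [2] λ.λ.0 (λ.λ.1 0)

Term B:
  start: (λ.λ.λ.λ.3 3) (λ.λ.0 1)
  [1] λ.λ.λ.(λ.λ.0 1) (λ.λ.0 1)
  [2] λ.λ.λ.λ.0 (λ.λ.0 1)

Answer: DIFFERENT — A ⇓ λ.λ.0 (λ.λ.1 0), B ⇓ λ.λ.λ.λ.0 (λ.λ.0 1)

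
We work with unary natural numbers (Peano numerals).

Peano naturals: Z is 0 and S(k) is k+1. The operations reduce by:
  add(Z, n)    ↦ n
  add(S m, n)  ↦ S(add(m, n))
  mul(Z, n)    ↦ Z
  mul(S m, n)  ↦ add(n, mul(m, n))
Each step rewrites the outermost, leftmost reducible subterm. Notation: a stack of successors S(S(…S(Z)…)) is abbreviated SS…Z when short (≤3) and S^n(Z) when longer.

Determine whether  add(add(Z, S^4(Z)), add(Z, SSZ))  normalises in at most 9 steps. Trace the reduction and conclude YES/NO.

Answer: YES — reaches normal form S^6(Z) in 7 ≤ 9 steps

Reduction:
  start: add(add(Z, S^4(Z)), add(Z, SSZ))
  [1] add(S^4(Z), add(Z, SSZ))
  [2] S(add(SSSZ, add(Z, SSZ)))
  [3] S(S(add(SSZ, add(Z, SSZ))))
  [4] S(S(S(add(SZ, add(Z, SSZ)))))
  [5] S(S(S(S(add(Z, add(Z, SSZ))))))
  [6] S(S(S(S(add(Z, SSZ)))))
  [7] S^6(Z)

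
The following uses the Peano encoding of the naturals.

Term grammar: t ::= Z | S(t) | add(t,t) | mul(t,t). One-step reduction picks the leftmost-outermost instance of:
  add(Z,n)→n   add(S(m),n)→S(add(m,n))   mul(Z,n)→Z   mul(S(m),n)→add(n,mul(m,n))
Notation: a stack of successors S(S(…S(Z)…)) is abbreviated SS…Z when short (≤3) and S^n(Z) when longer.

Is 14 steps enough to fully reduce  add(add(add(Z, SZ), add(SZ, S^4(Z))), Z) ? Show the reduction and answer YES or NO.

  start: add(add(add(Z, SZ), add(SZ, S^4(Z))), Z)
  [1] add(add(SZ, add(SZ, S^4(Z))), Z)
  [2] add(S(add(Z, add(SZ, S^4(Z)))), Z)
  [3] S(add(add(Z, add(SZ, S^4(Z))), Z))
  [4] S(add(add(SZ, S^4(Z)), Z))
  [5] S(add(S(add(Z, S^4(Z))), Z))
  [6] S(S(add(add(Z, S^4(Z)), Z)))
  [7] S(S(add(S^4(Z), Z)))
  [8] S(S(S(add(SSSZ, Z))))
  [9] S(S(S(S(add(SSZ, Z)))))
  [10] S(S(S(S(S(add(SZ, Z))))))
  [11] S(S(S(S(S(S(add(Z, Z)))))))
  [12] S^6(Z)

Answer: YES — reaches normal form S^6(Z) in 12 ≤ 14 steps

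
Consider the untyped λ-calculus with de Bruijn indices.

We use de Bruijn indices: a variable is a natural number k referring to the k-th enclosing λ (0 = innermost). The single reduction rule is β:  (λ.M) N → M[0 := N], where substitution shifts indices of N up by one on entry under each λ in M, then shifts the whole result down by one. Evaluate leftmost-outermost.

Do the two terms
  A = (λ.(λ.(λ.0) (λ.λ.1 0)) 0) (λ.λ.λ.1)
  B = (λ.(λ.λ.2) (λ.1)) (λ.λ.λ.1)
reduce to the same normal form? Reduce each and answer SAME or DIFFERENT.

Answer: DIFFERENT — A ⇓ λ.λ.1 0, B ⇓ λ.λ.λ.λ.1

Reduction:
Term A:
  start: (λ.(λ.(λ.0) (λ.λ.1 0)) 0) (λ.λ.λ.1)
  [1] (λ.(λ.0) (λ.λ.1 0)) (λ.λ.λ.1)
  [2] (λ.0) (λ.λ.1 0)
  [3] λ.λ.1 0

Term B:
  start: (λ.(λ.λ.2) (λ.1)) (λ.λ.λ.1)
  [1] (λ.λ.λ.λ.λ.1) (λ.λ.λ.λ.1)
  [2] λ.λ.λ.λ.1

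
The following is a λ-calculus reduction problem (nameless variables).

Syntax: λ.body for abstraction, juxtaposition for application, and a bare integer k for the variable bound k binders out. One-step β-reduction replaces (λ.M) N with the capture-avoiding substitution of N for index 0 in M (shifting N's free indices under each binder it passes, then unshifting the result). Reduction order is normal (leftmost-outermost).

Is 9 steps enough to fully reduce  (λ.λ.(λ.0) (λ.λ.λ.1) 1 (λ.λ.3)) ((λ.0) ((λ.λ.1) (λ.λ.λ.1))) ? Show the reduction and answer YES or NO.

  start: (λ.λ.(λ.0) (λ.λ.λ.1) 1 (λ.λ.3)) ((λ.0) ((λ.λ.1) (λ.λ.λ.1)))
  →1  λ.(λ.0) (λ.λ.λ.1) ((λ.0) ((λ.λ.1) (λ.λ.λ.1))) (λ.λ.(λ.0) ((λ.λ.1) (λ.λ.λ.1)))
  →2  λ.(λ.λ.λ.1) ((λ.0) ((λ.λ.1) (λ.λ.λ.1))) (λ.λ.(λ.0) ((λ.λ.1) (λ.λ.λ.1)))
  →3  λ.(λ.λ.1) (λ.λ.(λ.0) ((λ.λ.1) (λ.λ.λ.1)))
  →4  λ.λ.λ.λ.(λ.0) ((λ.λ.1) (λ.λ.λ.1))
  →5  λ.λ.λ.λ.(λ.λ.1) (λ.λ.λ.1)
  →6  λ.λ.λ.λ.λ.λ.λ.λ.1

Answer: YES — reaches normal form λ.λ.λ.λ.λ.λ.λ.λ.1 in 6 ≤ 9 steps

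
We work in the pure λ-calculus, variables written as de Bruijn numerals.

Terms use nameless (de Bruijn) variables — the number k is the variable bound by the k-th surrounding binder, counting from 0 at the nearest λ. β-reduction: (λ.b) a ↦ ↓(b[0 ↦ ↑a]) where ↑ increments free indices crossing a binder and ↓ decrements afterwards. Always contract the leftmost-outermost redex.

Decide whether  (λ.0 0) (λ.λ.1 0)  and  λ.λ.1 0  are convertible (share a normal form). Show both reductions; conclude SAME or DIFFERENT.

Answer: SAME — A ⇓ λ.λ.1 0, B ⇓ λ.λ.1 0

Working:
Term A:
  start: (λ.0 0) (λ.λ.1 0)
  →1  (λ.λ.1 0) (λ.λ.1 0)
  →2  λ.(λ.λ.1 0) 0
  →3  λ.λ.1 0

Term B:
  start: λ.λ.1 0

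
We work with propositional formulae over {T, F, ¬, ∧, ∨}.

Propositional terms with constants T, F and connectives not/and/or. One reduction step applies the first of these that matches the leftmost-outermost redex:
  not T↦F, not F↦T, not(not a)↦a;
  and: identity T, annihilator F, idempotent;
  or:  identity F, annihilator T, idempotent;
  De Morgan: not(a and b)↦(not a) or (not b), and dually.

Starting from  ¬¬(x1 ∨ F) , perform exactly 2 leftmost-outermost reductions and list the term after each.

  start: ¬¬(x1 ∨ F)
  step 1: x1 ∨ F
  step 2: x1

Answer: after 2 steps: x1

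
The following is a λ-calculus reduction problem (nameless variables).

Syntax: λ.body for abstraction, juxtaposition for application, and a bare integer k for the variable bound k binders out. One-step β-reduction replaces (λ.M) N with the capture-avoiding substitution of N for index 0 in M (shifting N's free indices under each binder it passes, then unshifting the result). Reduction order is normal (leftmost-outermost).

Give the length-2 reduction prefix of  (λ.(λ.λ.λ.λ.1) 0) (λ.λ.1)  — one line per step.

Answer: after 2 steps: λ.λ.λ.1

Working:
  start: (λ.(λ.λ.λ.λ.1) 0) (λ.λ.1)
  →1  (λ.λ.λ.λ.1) (λ.λ.1)
  →2  λ.λ.λ.1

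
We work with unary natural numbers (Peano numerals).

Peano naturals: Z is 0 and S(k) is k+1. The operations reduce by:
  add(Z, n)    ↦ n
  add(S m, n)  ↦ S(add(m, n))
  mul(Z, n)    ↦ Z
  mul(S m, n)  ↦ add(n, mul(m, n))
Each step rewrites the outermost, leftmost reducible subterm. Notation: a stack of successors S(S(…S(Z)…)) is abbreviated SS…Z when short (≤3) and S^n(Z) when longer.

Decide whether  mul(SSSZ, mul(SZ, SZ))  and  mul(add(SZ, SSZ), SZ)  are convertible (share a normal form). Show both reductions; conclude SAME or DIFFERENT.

Answer: SAME — A ⇓ SSSZ, B ⇓ SSSZ

Reduction:
Term A:
  start: mul(SSSZ, mul(SZ, SZ))
  step 1: add(mul(SZ, SZ), mul(SSZ, mul(SZ, SZ)))
  step 2: add(add(SZ, mul(Z, SZ)), mul(SSZ, mul(SZ, SZ)))
  step 3: add(S(add(Z, mul(Z, SZ))), mul(SSZ, mul(SZ, SZ)))
  step 4: S(add(add(Z, mul(Z, SZ)), mul(SSZ, mul(SZ, SZ))))
  step 5: S(add(mul(Z, SZ), mul(SSZ, mul(SZ, SZ))))
  step 6: S(add(Z, mul(SSZ, mul(SZ, SZ))))
  step 7: S(mul(SSZ, mul(SZ, SZ)))
  step 8: S(add(mul(SZ, SZ), mul(SZ, mul(SZ, SZ))))
  step 9: S(add(add(SZ, mul(Z, SZ)), mul(SZ, mul(SZ, SZ))))
  step 10: S(add(S(add(Z, mul(Z, SZ))), mul(SZ, mul(SZ, SZ))))
  step 11: S(S(add(add(Z, mul(Z, SZ)), mul(SZ, mul(SZ, SZ)))))
  step 12: S(S(add(mul(Z, SZ), mul(SZ, mul(SZ, SZ)))))
  step 13: S(S(add(Z, mul(SZ, mul(SZ, SZ)))))
  step 14: S(S(mul(SZ, mul(SZ, SZ))))
  step 15: S(S(add(mul(SZ, SZ), mul(Z, mul(SZ, SZ)))))
  step 16: S(S(add(add(SZ, mul(Z, SZ)), mul(Z, mul(SZ, SZ)))))
  step 17: S(S(add(S(add(Z, mul(Z, SZ))), mul(Z, mul(SZ, SZ)))))
  step 18: S(S(S(add(add(Z, mul(Z, SZ)), mul(Z, mul(SZ, SZ))))))
  step 19: S(S(S(add(mul(Z, SZ), mul(Z, mul(SZ, SZ))))))
  step 20: S(S(S(add(Z, mul(Z, mul(SZ, SZ))))))
  step 21: S(S(S(mul(Z, mul(SZ, SZ)))))
  step 22: SSSZ

Term B:
  start: mul(add(SZ, SSZ), SZ)
  step 1: mul(S(add(Z, SSZ)), SZ)
  step 2: add(SZ, mul(add(Z, SSZ), SZ))
  step 3: S(add(Z, mul(add(Z, SSZ), SZ)))
  step 4: S(mul(add(Z, SSZ), SZ))
  step 5: S(mul(SSZ, SZ))
  step 6: S(add(SZ, mul(SZ, SZ)))
  step 7: S(S(add(Z, mul(SZ, SZ))))
  step 8: S(S(mul(SZ, SZ)))
  step 9: S(S(add(SZ, mul(Z, SZ))))
  step 10: S(S(S(add(Z, mul(Z, SZ)))))
  step 11: S(S(S(mul(Z, SZ))))
  step 12: SSSZ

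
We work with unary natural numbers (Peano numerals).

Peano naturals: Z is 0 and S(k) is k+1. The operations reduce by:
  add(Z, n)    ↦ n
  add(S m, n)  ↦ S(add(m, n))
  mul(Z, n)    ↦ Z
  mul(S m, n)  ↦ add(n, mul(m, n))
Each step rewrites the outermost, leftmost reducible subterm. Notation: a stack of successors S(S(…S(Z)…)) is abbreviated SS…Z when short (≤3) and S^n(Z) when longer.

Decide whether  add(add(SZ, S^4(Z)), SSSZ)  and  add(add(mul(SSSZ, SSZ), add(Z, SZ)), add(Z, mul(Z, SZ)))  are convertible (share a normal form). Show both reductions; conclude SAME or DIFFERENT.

Term A:
  start: add(add(SZ, S^4(Z)), SSSZ)
  [1] add(S(add(Z, S^4(Z))), SSSZ)
  [2] S(add(add(Z, S^4(Z)), SSSZ))
  [3] S(add(S^4(Z), SSSZ))
  [4] S(S(add(SSSZ, SSSZ)))
  [5] S(S(S(add(SSZ, SSSZ))))
  [6] S(S(S(S(add(SZ, SSSZ)))))
  [7] S(S(S(S(S(add(Z, SSSZ))))))
  [8] S^8(Z)

Term B:
  start: add(add(mul(SSSZ, SSZ), add(Z, SZ)), add(Z, mul(Z, SZ)))
  [1] add(add(add(SSZ, mul(SSZ, SSZ)), add(Z, SZ)), add(Z, mul(Z, SZ)))
  [2] add(add(S(add(SZ, mul(SSZ, SSZ))), add(Z, SZ)), add(Z, mul(Z, SZ)))
  [3] add(S(add(add(SZ, mul(SSZ, SSZ)), add(Z, SZ))), add(Z, mul(Z, SZ)))
  [4] S(add(add(add(SZ, mul(SSZ, SSZ)), add(Z, SZ)), add(Z, mul(Z, SZ))))
  [5] S(add(add(S(add(Z, mul(SSZ, SSZ))), add(Z, SZ)), add(Z, mul(Z, SZ))))
  [6] S(add(S(add(add(Z, mul(SSZ, SSZ)), add(Z, SZ))), add(Z, mul(Z, SZ))))
  [7] S(S(add(add(add(Z, mul(SSZ, SSZ)), add(Z, SZ)), add(Z, mul(Z, SZ)))))
  [8] S(S(add(add(mul(SSZ, SSZ), add(Z, SZ)), add(Z, mul(Z, SZ)))))
  [9] S(S(add(add(add(SSZ, mul(SZ, SSZ)), add(Z, SZ)), add(Z, mul(Z, SZ)))))
  [10] S(S(add(add(S(add(SZ, mul(SZ, SSZ))), add(Z, SZ)), add(Z, mul(Z, SZ)))))
  [11] S(S(add(S(add(add(SZ, mul(SZ, SSZ)), add(Z, SZ))), add(Z, mul(Z, SZ)))))
  [12] S(S(S(add(add(add(SZ, mul(SZ, SSZ)), add(Z, SZ)), add(Z, mul(Z, SZ))))))
  [13] S(S(S(add(add(S(add(Z, mul(SZ, SSZ))), add(Z, SZ)), add(Z, mul(Z, SZ))))))
  [14] S(S(S(add(S(add(add(Z, mul(SZ, SSZ)), add(Z, SZ))), add(Z, mul(Z, SZ))))))
  [15] S(S(S(S(add(add(add(Z, mul(SZ, SSZ)), add(Z, SZ)), add(Z, mul(Z, SZ)))))))
  [16] S(S(S(S(add(add(mul(SZ, SSZ), add(Z, SZ)), add(Z, mul(Z, SZ)))))))
  [17] S(S(S(S(add(add(add(SSZ, mul(Z, SSZ)), add(Z, SZ)), add(Z, mul(Z, SZ)))))))
  [18] S(S(S(S(add(add(S(add(SZ, mul(Z, SSZ))), add(Z, SZ)), add(Z, mul(Z, SZ)))))))
  [19] S(S(S(S(add(S(add(add(SZ, mul(Z, SSZ)), add(Z, SZ))), add(Z, mul(Z, SZ)))))))
  [20] S(S(S(S(S(add(add(add(SZ, mul(Z, SSZ)), add(Z, SZ)), add(Z, mul(Z, SZ))))))))
  [21] S(S(S(S(S(add(add(S(add(Z, mul(Z, SSZ))), add(Z, SZ)), add(Z, mul(Z, SZ))))))))
  [22] S(S(S(S(S(add(S(add(add(Z, mul(Z, SSZ)), add(Z, SZ))), add(Z, mul(Z, SZ))))))))
  [23] S(S(S(S(S(S(add(add(add(Z, mul(Z, SSZ)), add(Z, SZ)), add(Z, mul(Z, SZ)))))))))
  [24] S(S(S(S(S(S(add(add(mul(Z, SSZ), add(Z, SZ)), add(Z, mul(Z, SZ)))))))))
  [25] S(S(S(S(S(S(add(add(Z, add(Z, SZ)), add(Z, mul(Z, SZ)))))))))
  [26] S(S(S(S(S(S(add(add(Z, SZ), add(Z, mul(Z, SZ)))))))))
  [27] S(S(S(S(S(S(add(SZ, add(Z, mul(Z, SZ)))))))))
  [28] S(S(S(S(S(S(S(add(Z, add(Z, mul(Z, SZ))))))))))
  [29] S(S(S(S(S(S(S(add(Z, mul(Z, SZ)))))))))
  [30] S(S(S(S(S(S(S(mul(Z, SZ))))))))
  [31] S^7(Z)

Answer: DIFFERENT — A ⇓ S^8(Z), B ⇓ S^7(Z)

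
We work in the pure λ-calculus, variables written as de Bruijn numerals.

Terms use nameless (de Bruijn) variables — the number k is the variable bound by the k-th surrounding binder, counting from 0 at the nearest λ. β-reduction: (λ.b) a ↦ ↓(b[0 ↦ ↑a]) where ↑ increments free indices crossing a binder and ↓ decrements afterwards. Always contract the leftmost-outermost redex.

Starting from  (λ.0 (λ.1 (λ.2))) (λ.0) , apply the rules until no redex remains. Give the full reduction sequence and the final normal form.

  start: (λ.0 (λ.1 (λ.2))) (λ.0)
  →1  (λ.0) (λ.(λ.0) (λ.λ.0))
  →2  λ.(λ.0) (λ.λ.0)
  →3  λ.λ.λ.0

Answer: normal form = λ.λ.λ.0  (in 3 steps)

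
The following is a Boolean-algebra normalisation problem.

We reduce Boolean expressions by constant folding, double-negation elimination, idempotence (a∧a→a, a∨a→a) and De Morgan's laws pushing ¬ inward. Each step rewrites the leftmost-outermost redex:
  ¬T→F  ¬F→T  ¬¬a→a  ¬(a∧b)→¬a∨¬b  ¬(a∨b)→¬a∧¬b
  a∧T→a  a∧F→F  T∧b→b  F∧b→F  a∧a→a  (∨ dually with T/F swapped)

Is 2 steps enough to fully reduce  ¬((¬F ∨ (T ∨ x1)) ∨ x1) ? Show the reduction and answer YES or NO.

  start: ¬((¬F ∨ (T ∨ x1)) ∨ x1)
  step 1: ¬(¬F ∨ (T ∨ x1)) ∧ ¬x1
  step 2: (¬¬F ∧ ¬(T ∨ x1)) ∧ ¬x1

Answer: NO — after 2 steps the term is (¬¬F ∧ ¬(T ∨ x1)) ∧ ¬x1, not yet normal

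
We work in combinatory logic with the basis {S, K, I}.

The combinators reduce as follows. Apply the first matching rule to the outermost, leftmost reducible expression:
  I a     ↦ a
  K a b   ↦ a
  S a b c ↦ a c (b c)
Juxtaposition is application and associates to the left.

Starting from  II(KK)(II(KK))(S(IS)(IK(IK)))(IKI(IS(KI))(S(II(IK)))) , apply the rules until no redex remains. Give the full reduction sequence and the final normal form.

  start: II(KK)(II(KK))(S(IS)(IK(IK)))(IKI(IS(KI))(S(II(IK))))
  [1] I(KK)(II(KK))(S(IS)(IK(IK)))(IKI(IS(KI))(S(II(IK))))
  [2] KK(II(KK))(S(IS)(IK(IK)))(IKI(IS(KI))(S(II(IK))))
  [3] K(S(IS)(IK(IK)))(IKI(IS(KI))(S(II(IK))))
  [4] S(IS)(IK(IK))
  [5] SS(IK(IK))
  [6] SS(K(IK))
  [7] SS(KK)

Answer: normal form = SS(KK)  (in 7 steps)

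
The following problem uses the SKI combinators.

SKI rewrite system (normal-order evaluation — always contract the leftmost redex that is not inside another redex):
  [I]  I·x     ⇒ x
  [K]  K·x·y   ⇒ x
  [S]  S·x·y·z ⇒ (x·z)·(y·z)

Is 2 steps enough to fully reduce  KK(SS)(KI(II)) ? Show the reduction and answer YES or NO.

Answer: YES — reaches normal form KI in 2 ≤ 2 steps

Working:
  start: KK(SS)(KI(II))
  [1] K(KI(II))
  [2] KI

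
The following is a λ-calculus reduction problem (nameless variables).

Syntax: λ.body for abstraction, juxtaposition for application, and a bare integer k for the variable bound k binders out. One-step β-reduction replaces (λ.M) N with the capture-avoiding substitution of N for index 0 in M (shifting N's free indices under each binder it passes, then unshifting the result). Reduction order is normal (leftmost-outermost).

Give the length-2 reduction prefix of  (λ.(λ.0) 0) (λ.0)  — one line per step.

Answer: after 2 steps: λ.0

Reduction:
  start: (λ.(λ.0) 0) (λ.0)
  [1] (λ.0) (λ.0)
  [2] λ.0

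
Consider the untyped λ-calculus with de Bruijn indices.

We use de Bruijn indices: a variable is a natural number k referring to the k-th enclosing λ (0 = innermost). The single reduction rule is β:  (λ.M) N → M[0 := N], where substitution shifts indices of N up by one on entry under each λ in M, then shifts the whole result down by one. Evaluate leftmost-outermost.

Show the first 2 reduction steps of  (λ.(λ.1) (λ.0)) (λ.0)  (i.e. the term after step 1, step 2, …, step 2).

  start: (λ.(λ.1) (λ.0)) (λ.0)
  →1  (λ.λ.0) (λ.0)
  →2  λ.0

Answer: after 2 steps: λ.0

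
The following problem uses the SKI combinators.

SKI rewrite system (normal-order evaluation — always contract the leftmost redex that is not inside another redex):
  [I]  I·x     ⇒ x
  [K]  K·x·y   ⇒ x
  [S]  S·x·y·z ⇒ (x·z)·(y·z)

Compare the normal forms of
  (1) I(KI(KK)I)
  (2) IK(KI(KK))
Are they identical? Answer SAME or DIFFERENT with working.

Answer: DIFFERENT — A ⇓ I, B ⇓ KI

Reduction:
Term A:
  start: I(KI(KK)I)
  →1  KI(KK)I
  →2  II
  →3  I

Term B:
  start: IK(KI(KK))
  →1  K(KI(KK))
  →2  KI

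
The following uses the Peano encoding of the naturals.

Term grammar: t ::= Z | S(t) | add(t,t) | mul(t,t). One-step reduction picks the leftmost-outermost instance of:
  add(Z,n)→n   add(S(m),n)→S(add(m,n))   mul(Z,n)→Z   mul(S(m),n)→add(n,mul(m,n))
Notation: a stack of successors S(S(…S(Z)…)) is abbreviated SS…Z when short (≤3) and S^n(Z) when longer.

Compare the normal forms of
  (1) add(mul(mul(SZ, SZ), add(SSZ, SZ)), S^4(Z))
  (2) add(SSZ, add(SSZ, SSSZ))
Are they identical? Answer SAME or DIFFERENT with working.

Answer: SAME — A ⇓ S^7(Z), B ⇓ S^7(Z)

Working:
Term A:
  start: add(mul(mul(SZ, SZ), add(SSZ, SZ)), S^4(Z))
  [1] add(mul(add(SZ, mul(Z, SZ)), add(SSZ, SZ)), S^4(Z))
  [2] add(mul(S(add(Z, mul(Z, SZ))), add(SSZ, SZ)), S^4(Z))
  [3] add(add(add(SSZ, SZ), mul(add(Z, mul(Z, SZ)), add(SSZ, SZ))), S^4(Z))
  [4] add(add(S(add(SZ, SZ)), mul(add(Z, mul(Z, SZ)), add(SSZ, SZ))), S^4(Z))
  [5] add(S(add(add(SZ, SZ), mul(add(Z, mul(Z, SZ)), add(SSZ, SZ)))), S^4(Z))
  [6] S(add(add(add(SZ, SZ), mul(add(Z, mul(Z, SZ)), add(SSZ, SZ))), S^4(Z)))
  [7] S(add(add(S(add(Z, SZ)), mul(add(Z, mul(Z, SZ)), add(SSZ, SZ))), S^4(Z)))
  [8] S(add(S(add(add(Z, SZ), mul(add(Z, mul(Z, SZ)), add(SSZ, SZ)))), S^4(Z)))
  [9] S(S(add(add(add(Z, SZ), mul(add(Z, mul(Z, SZ)), add(SSZ, SZ))), S^4(Z))))
  [10] S(S(add(add(SZ, mul(add(Z, mul(Z, SZ)), add(SSZ, SZ))), S^4(Z))))
  [11] S(S(add(S(add(Z, mul(add(Z, mul(Z, SZ)), add(SSZ, SZ)))), S^4(Z))))
  [12] S(S(S(add(add(Z, mul(add(Z, mul(Z, SZ)), add(SSZ, SZ))), S^4(Z)))))
  [13] S(S(S(add(mul(add(Z, mul(Z, SZ)), add(SSZ, SZ)), S^4(Z)))))
  [14] S(S(S(add(mul(mul(Z, SZ), add(SSZ, SZ)), S^4(Z)))))
  [15] S(S(S(add(mul(Z, add(SSZ, SZ)), S^4(Z)))))
  [16] S(S(S(add(Z, S^4(Z)))))
  [17] S^7(Z)

Term B:
  start: add(SSZ, add(SSZ, SSSZ))
  [1] S(add(SZ, add(SSZ, SSSZ)))
  [2] S(S(add(Z, add(SSZ, SSSZ))))
  [3] S(S(add(SSZ, SSSZ)))
  [4] S(S(S(add(SZ, SSSZ))))
  [5] S(S(S(S(add(Z, SSSZ)))))
  [6] S^7(Z)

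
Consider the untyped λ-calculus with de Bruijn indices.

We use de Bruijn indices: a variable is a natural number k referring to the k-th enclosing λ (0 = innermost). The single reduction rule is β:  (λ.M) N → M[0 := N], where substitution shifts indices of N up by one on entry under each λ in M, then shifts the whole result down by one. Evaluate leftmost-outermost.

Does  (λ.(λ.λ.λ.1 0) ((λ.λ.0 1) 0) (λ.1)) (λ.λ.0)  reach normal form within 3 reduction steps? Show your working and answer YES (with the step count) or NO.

  start: (λ.(λ.λ.λ.1 0) ((λ.λ.0 1) 0) (λ.1)) (λ.λ.0)
  [1] (λ.λ.λ.1 0) ((λ.λ.0 1) (λ.λ.0)) (λ.λ.λ.0)
  [2] (λ.λ.1 0) (λ.λ.λ.0)
  [3] λ.(λ.λ.λ.0) 0

Answer: NO — after 3 steps the term is λ.(λ.λ.λ.0) 0, not yet normal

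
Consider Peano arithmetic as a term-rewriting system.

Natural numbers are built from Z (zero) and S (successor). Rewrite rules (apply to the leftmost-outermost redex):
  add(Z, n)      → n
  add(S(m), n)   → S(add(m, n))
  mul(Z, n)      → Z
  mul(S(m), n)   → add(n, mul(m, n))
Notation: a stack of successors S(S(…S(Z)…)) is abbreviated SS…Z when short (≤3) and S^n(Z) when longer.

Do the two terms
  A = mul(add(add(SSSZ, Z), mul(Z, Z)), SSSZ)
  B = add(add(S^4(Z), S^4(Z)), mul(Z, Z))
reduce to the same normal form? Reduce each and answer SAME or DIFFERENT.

Term A:
  start: mul(add(add(SSSZ, Z), mul(Z, Z)), SSSZ)
  [1] mul(add(S(add(SSZ, Z)), mul(Z, Z)), SSSZ)
  [2] mul(S(add(add(SSZ, Z), mul(Z, Z))), SSSZ)
  [3] add(SSSZ, mul(add(add(SSZ, Z), mul(Z, Z)), SSSZ))
  [4] S(add(SSZ, mul(add(add(SSZ, Z), mul(Z, Z)), SSSZ)))
  [5] S(S(add(SZ, mul(add(add(SSZ, Z), mul(Z, Z)), SSSZ))))
  [6] S(S(S(add(Z, mul(add(add(SSZ, Z), mul(Z, Z)), SSSZ)))))
  [7] S(S(S(mul(add(add(SSZ, Z), mul(Z, Z)), SSSZ))))
  [8] S(S(S(mul(add(S(add(SZ, Z)), mul(Z, Z)), SSSZ))))
  [9] S(S(S(mul(S(add(add(SZ, Z), mul(Z, Z))), SSSZ))))
  [10] S(S(S(add(SSSZ, mul(add(add(SZ, Z), mul(Z, Z)), SSSZ)))))
  [11] S(S(S(S(add(SSZ, mul(add(add(SZ, Z), mul(Z, Z)), SSSZ))))))
  [12] S(S(S(S(S(add(SZ, mul(add(add(SZ, Z), mul(Z, Z)), SSSZ)))))))
  [13] S(S(S(S(S(S(add(Z, mul(add(add(SZ, Z), mul(Z, Z)), SSSZ))))))))
  [14] S(S(S(S(S(S(mul(add(add(SZ, Z), mul(Z, Z)), SSSZ)))))))
  [15] S(S(S(S(S(S(mul(add(S(add(Z, Z)), mul(Z, Z)), SSSZ)))))))
  [16] S(S(S(S(S(S(mul(S(add(add(Z, Z), mul(Z, Z))), SSSZ)))))))
  [17] S(S(S(S(S(S(add(SSSZ, mul(add(add(Z, Z), mul(Z, Z)), SSSZ))))))))
  [18] S(S(S(S(S(S(S(add(SSZ, mul(add(add(Z, Z), mul(Z, Z)), SSSZ)))))))))
  [19] S(S(S(S(S(S(S(S(add(SZ, mul(add(add(Z, Z), mul(Z, Z)), SSSZ))))))))))
  [20] S(S(S(S(S(S(S(S(S(add(Z, mul(add(add(Z, Z), mul(Z, Z)), SSSZ)))))))))))
  [21] S(S(S(S(S(S(S(S(S(mul(add(add(Z, Z), mul(Z, Z)), SSSZ))))))))))
  [22] S(S(S(S(S(S(S(S(S(mul(add(Z, mul(Z, Z)), SSSZ))))))))))
  [23] S(S(S(S(S(S(S(S(S(mul(mul(Z, Z), SSSZ))))))))))
  [24] S(S(S(S(S(S(S(S(S(mul(Z, SSSZ))))))))))
  [25] S^9(Z)

Term B:
  start: add(add(S^4(Z), S^4(Z)), mul(Z, Z))
  [1] add(S(add(SSSZ, S^4(Z))), mul(Z, Z))
  [2] S(add(add(SSSZ, S^4(Z)), mul(Z, Z)))
  [3] S(add(S(add(SSZ, S^4(Z))), mul(Z, Z)))
  [4] S(S(add(add(SSZ, S^4(Z)), mul(Z, Z))))
  [5] S(S(add(S(add(SZ, S^4(Z))), mul(Z, Z))))
  [6] S(S(S(add(add(SZ, S^4(Z)), mul(Z, Z)))))
  [7] S(S(S(add(S(add(Z, S^4(Z))), mul(Z, Z)))))
  [8] S(S(S(S(add(add(Z, S^4(Z)), mul(Z, Z))))))
  [9] S(S(S(S(add(S^4(Z), mul(Z, Z))))))
  [10] S(S(S(S(S(add(SSSZ, mul(Z, Z)))))))
  [11] S(S(S(S(S(S(add(SSZ, mul(Z, Z))))))))
  [12] S(S(S(S(S(S(S(add(SZ, mul(Z, Z)))))))))
  [13] S(S(S(S(S(S(S(S(add(Z, mul(Z, Z))))))))))
  [14] S(S(S(S(S(S(S(S(mul(Z, Z)))))))))
  [15] S^8(Z)

Answer: DIFFERENT — A ⇓ S^9(Z), B ⇓ S^8(Z)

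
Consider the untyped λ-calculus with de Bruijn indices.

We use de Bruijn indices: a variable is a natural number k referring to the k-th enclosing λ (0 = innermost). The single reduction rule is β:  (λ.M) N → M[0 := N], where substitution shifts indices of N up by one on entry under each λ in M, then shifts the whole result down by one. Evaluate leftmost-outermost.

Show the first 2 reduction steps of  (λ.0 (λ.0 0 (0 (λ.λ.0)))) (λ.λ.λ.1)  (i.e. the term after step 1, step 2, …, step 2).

  start: (λ.0 (λ.0 0 (0 (λ.λ.0)))) (λ.λ.λ.1)
  [1] (λ.λ.λ.1) (λ.0 0 (0 (λ.λ.0)))
  [2] λ.λ.1

Answer: after 2 steps: λ.λ.1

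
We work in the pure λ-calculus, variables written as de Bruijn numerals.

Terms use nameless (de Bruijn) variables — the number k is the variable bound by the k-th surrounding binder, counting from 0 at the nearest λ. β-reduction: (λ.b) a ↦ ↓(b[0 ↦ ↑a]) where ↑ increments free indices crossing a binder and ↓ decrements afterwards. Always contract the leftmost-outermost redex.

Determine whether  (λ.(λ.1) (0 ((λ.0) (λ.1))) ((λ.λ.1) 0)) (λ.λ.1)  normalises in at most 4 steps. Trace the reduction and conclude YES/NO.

  start: (λ.(λ.1) (0 ((λ.0) (λ.1))) ((λ.λ.1) 0)) (λ.λ.1)
  [1] (λ.λ.λ.1) ((λ.λ.1) ((λ.0) (λ.λ.λ.1))) ((λ.λ.1) (λ.λ.1))
  [2] (λ.λ.1) ((λ.λ.1) (λ.λ.1))
  [3] λ.(λ.λ.1) (λ.λ.1)
  [4] λ.λ.λ.λ.1

Answer: YES — reaches normal form λ.λ.λ.λ.1 in 4 ≤ 4 steps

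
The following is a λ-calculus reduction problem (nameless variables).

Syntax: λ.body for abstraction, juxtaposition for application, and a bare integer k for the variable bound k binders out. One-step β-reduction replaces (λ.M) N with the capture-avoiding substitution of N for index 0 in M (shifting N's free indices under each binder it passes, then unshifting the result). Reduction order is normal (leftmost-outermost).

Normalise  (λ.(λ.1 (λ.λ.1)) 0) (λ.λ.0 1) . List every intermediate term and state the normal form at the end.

Answer: normal form = λ.0 (λ.λ.1)  (in 3 steps)

Derivation:
  start: (λ.(λ.1 (λ.λ.1)) 0) (λ.λ.0 1)
  step 1: (λ.(λ.λ.0 1) (λ.λ.1)) (λ.λ.0 1)
  step 2: (λ.λ.0 1) (λ.λ.1)
  step 3: λ.0 (λ.λ.1)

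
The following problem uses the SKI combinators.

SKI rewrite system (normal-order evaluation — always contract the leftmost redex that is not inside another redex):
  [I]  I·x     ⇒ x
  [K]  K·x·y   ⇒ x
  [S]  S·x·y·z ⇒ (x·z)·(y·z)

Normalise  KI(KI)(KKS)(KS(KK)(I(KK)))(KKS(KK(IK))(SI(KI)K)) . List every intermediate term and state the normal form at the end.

Answer: normal form = S(KK)  (in 6 steps)

Working:
  start: KI(KI)(KKS)(KS(KK)(I(KK)))(KKS(KK(IK))(SI(KI)K))
  →1  I(KKS)(KS(KK)(I(KK)))(KKS(KK(IK))(SI(KI)K))
  →2  KKS(KS(KK)(I(KK)))(KKS(KK(IK))(SI(KI)K))
  →3  K(KS(KK)(I(KK)))(KKS(KK(IK))(SI(KI)K))
  →4  KS(KK)(I(KK))
  →5  S(I(KK))
  →6  S(KK)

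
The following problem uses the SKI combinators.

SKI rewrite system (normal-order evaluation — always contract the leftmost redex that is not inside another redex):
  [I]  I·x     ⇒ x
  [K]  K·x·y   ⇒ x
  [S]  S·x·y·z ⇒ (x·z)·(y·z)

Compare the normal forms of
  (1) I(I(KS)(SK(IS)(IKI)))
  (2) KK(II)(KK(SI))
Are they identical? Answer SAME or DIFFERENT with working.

Answer: DIFFERENT — A ⇓ S, B ⇓ KK

Working:
Term A:
  start: I(I(KS)(SK(IS)(IKI)))
  [1] I(KS)(SK(IS)(IKI))
  [2] KS(SK(IS)(IKI))
  [3] S

Term B:
  start: KK(II)(KK(SI))
  [1] K(KK(SI))
  [2] KK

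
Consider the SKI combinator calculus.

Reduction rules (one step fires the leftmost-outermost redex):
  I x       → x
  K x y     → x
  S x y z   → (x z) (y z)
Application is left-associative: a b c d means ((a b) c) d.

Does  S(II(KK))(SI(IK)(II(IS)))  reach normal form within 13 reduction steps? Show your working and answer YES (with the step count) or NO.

Answer: YES — reaches normal form S(KK)(S(KS)) in 11 ≤ 13 steps

Reduction:
  start: S(II(KK))(SI(IK)(II(IS)))
  step 1: S(I(KK))(SI(IK)(II(IS)))
  step 2: S(KK)(SI(IK)(II(IS)))
  step 3: S(KK)(I(II(IS))(IK(II(IS))))
  step 4: S(KK)(II(IS)(IK(II(IS))))
  step 5: S(KK)(I(IS)(IK(II(IS))))
  step 6: S(KK)(IS(IK(II(IS))))
  step 7: S(KK)(S(IK(II(IS))))
  step 8: S(KK)(S(K(II(IS))))
  step 9: S(KK)(S(K(I(IS))))
  step 10: S(KK)(S(K(IS)))
  step 11: S(KK)(S(KS))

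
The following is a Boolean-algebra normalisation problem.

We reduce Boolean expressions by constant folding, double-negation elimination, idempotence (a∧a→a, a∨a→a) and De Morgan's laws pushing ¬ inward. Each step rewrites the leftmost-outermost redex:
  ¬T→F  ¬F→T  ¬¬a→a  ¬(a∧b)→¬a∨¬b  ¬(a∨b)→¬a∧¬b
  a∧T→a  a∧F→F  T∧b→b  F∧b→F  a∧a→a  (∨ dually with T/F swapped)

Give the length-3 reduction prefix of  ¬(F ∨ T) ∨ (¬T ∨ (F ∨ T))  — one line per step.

  start: ¬(F ∨ T) ∨ (¬T ∨ (F ∨ T))
  step 1: (¬F ∧ ¬T) ∨ (¬T ∨ (F ∨ T))
  step 2: (T ∧ ¬T) ∨ (¬T ∨ (F ∨ T))
  step 3: ¬T ∨ (¬T ∨ (F ∨ T))

Answer: after 3 steps: ¬T ∨ (¬T ∨ (F ∨ T))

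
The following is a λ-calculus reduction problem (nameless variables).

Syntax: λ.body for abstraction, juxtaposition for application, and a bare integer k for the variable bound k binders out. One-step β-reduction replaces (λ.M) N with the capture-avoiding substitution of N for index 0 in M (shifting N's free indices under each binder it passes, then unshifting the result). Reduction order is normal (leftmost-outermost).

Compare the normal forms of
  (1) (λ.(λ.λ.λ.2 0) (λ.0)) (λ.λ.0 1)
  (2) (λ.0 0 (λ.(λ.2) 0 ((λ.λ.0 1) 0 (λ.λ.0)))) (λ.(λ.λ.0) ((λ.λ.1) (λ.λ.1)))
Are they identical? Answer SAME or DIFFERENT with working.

Term A:
  start: (λ.(λ.λ.λ.2 0) (λ.0)) (λ.λ.0 1)
  →1  (λ.λ.λ.2 0) (λ.0)
  →2  λ.λ.(λ.0) 0
  →3  λ.λ.0

Term B:
  start: (λ.0 0 (λ.(λ.2) 0 ((λ.λ.0 1) 0 (λ.λ.0)))) (λ.(λ.λ.0) ((λ.λ.1) (λ.λ.1)))
  →1  (λ.(λ.λ.0) ((λ.λ.1) (λ.λ.1))) (λ.(λ.λ.0) ((λ.λ.1) (λ.λ.1))) (λ.(λ.λ.(λ.λ.0) ((λ.λ.1) (λ.λ.1))) 0 ((λ.λ.0 1) 0 (λ.λ.0)))
  →2  (λ.λ.0) ((λ.λ.1) (λ.λ.1)) (λ.(λ.λ.(λ.λ.0) ((λ.λ.1) (λ.λ.1))) 0 ((λ.λ.0 1) 0 (λ.λ.0)))
  →3  (λ.0) (λ.(λ.λ.(λ.λ.0) ((λ.λ.1) (λ.λ.1))) 0 ((λ.λ.0 1) 0 (λ.λ.0)))
  →4  λ.(λ.λ.(λ.λ.0) ((λ.λ.1) (λ.λ.1))) 0 ((λ.λ.0 1) 0 (λ.λ.0))
  →5  λ.(λ.(λ.λ.0) ((λ.λ.1) (λ.λ.1))) ((λ.λ.0 1) 0 (λ.λ.0))
  →6  λ.(λ.λ.0) ((λ.λ.1) (λ.λ.1))
  →7  λ.λ.0

Answer: SAME — A ⇓ λ.λ.0, B ⇓ λ.λ.0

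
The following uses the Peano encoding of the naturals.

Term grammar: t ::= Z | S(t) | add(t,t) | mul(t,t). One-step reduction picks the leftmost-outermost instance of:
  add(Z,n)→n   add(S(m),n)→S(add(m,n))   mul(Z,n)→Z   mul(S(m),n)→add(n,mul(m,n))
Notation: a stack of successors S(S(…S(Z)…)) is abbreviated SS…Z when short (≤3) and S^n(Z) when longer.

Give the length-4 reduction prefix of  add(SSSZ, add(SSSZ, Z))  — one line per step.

Answer: after 4 steps: S(S(S(add(SSSZ, Z))))

Reduction:
  start: add(SSSZ, add(SSSZ, Z))
  step 1: S(add(SSZ, add(SSSZ, Z)))
  step 2: S(S(add(SZ, add(SSSZ, Z))))
  step 3: S(S(S(add(Z, add(SSSZ, Z)))))
  step 4: S(S(S(add(SSSZ, Z))))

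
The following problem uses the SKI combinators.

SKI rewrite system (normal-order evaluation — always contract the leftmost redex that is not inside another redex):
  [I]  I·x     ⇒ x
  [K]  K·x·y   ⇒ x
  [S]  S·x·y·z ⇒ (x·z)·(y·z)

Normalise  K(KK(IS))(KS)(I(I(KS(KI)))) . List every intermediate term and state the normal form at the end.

  start: K(KK(IS))(KS)(I(I(KS(KI))))
  [1] KK(IS)(I(I(KS(KI))))
  [2] K(I(I(KS(KI))))
  [3] K(I(KS(KI)))
  [4] K(KS(KI))
  [5] KS

Answer: normal form = KS  (in 5 steps)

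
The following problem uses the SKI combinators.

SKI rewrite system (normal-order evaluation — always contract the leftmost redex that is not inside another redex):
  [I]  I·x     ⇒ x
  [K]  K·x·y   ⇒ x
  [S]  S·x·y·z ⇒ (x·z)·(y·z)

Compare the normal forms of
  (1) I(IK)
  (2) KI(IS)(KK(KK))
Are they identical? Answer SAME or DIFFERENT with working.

Answer: SAME — A ⇓ K, B ⇓ K

Working:
Term A:
  start: I(IK)
  →1  IK
  →2  K

Term B:
  start: KI(IS)(KK(KK))
  →1  I(KK(KK))
  →2  KK(KK)
  →3  K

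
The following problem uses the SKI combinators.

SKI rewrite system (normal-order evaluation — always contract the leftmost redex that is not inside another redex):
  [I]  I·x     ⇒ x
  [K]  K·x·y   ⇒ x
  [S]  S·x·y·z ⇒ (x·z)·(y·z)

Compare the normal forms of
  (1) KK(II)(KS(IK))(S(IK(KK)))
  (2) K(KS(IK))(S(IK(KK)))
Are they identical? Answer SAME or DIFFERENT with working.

Term A:
  start: KK(II)(KS(IK))(S(IK(KK)))
  step 1: K(KS(IK))(S(IK(KK)))
  step 2: KS(IK)
  step 3: S

Term B:
  start: K(KS(IK))(S(IK(KK)))
  step 1: KS(IK)
  step 2: S

Answer: SAME — A ⇓ S, B ⇓ S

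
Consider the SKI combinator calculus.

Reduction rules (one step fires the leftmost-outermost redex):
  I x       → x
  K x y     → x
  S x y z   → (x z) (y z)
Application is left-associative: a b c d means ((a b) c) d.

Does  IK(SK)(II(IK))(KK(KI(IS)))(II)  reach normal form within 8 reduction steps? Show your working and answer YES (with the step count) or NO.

  start: IK(SK)(II(IK))(KK(KI(IS)))(II)
  [1] K(SK)(II(IK))(KK(KI(IS)))(II)
  [2] SK(KK(KI(IS)))(II)
  [3] K(II)(KK(KI(IS))(II))
  [4] II
  [5] I

Answer: YES — reaches normal form I in 5 ≤ 8 steps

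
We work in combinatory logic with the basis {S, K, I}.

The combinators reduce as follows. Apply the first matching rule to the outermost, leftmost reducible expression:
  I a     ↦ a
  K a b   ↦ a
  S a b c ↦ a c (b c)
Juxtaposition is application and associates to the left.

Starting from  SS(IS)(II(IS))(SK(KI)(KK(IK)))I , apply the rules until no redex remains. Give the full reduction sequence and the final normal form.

  start: SS(IS)(II(IS))(SK(KI)(KK(IK)))I
  step 1: S(II(IS))(IS(II(IS)))(SK(KI)(KK(IK)))I
  step 2: II(IS)(SK(KI)(KK(IK)))(IS(II(IS))(SK(KI)(KK(IK))))I
  step 3: I(IS)(SK(KI)(KK(IK)))(IS(II(IS))(SK(KI)(KK(IK))))I
  step 4: IS(SK(KI)(KK(IK)))(IS(II(IS))(SK(KI)(KK(IK))))I
  step 5: S(SK(KI)(KK(IK)))(IS(II(IS))(SK(KI)(KK(IK))))I
  step 6: SK(KI)(KK(IK))I(IS(II(IS))(SK(KI)(KK(IK)))I)
  step 7: K(KK(IK))(KI(KK(IK)))I(IS(II(IS))(SK(KI)(KK(IK)))I)
  step 8: KK(IK)I(IS(II(IS))(SK(KI)(KK(IK)))I)
  step 9: KI(IS(II(IS))(SK(KI)(KK(IK)))I)
  step 10: I

Answer: normal form = I  (in 10 steps)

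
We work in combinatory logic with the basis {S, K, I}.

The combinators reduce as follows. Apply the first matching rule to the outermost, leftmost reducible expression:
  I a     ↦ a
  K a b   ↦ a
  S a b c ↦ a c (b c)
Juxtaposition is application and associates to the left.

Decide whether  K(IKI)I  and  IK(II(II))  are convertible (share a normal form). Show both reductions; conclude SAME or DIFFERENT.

Term A:
  start: K(IKI)I
  [1] IKI
  [2] KI

Term B:
  start: IK(II(II))
  [1] K(II(II))
  [2] K(I(II))
  [3] K(II)
  [4] KI

Answer: SAME — A ⇓ KI, B ⇓ KI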